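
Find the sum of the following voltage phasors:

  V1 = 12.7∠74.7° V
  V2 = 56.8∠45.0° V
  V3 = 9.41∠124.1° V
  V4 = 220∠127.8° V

Step 1 — Convert each phasor to rectangular form:
  V1 = 12.7·(cos(74.7°) + j·sin(74.7°)) = 3.351 + j12.25 V
  V2 = 56.8·(cos(45.0°) + j·sin(45.0°)) = 40.16 + j40.16 V
  V3 = 9.41·(cos(124.1°) + j·sin(124.1°)) = -5.276 + j7.792 V
  V4 = 220·(cos(127.8°) + j·sin(127.8°)) = -134.8 + j173.8 V
Step 2 — Sum components: V_total = -96.6 + j234 V.
Step 3 — Convert to polar: |V_total| = 253.2 V, ∠V_total = 112.4°.

V_total = 253.2∠112.4° V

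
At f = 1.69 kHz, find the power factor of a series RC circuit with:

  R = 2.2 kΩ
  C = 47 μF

Step 1 — Angular frequency: ω = 2π·f = 2π·1690 = 1.062e+04 rad/s.
Step 2 — Component impedances:
  R: Z = R = 2200 Ω
  C: Z = 1/(jωC) = -j/(ω·C) = 0 - j2.004 Ω
Step 3 — Series combination: Z_total = R + C = 2200 - j2.004 Ω = 2200∠-0.1° Ω.
Step 4 — Power factor: PF = cos(φ) = Re(Z)/|Z| = 2200/2200 = 1.
Step 5 — Type: Im(Z) = -2.004 ⇒ leading (phase φ = -0.1°).

PF = 1 (leading, φ = -0.1°)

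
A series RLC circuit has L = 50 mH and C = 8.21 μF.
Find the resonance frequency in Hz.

Step 1 — Resonance condition Im(Z)=0 gives ω₀ = 1/√(LC).
Step 2 — ω₀ = 1/√(0.05·8.21e-06) = 1561 rad/s.
Step 3 — f₀ = ω₀/(2π) = 248.4 Hz.

f₀ = 248.4 Hz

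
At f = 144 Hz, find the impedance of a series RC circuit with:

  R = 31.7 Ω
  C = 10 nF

Step 1 — Angular frequency: ω = 2π·f = 2π·144 = 904.8 rad/s.
Step 2 — Component impedances:
  R: Z = R = 31.7 Ω
  C: Z = 1/(jωC) = -j/(ω·C) = 0 - j1.105e+05 Ω
Step 3 — Series combination: Z_total = R + C = 31.7 - j1.105e+05 Ω = 1.105e+05∠-90.0° Ω.

Z = 31.7 - j1.105e+05 Ω = 1.105e+05∠-90.0° Ω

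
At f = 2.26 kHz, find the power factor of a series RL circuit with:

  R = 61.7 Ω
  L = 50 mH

Step 1 — Angular frequency: ω = 2π·f = 2π·2260 = 1.42e+04 rad/s.
Step 2 — Component impedances:
  R: Z = R = 61.7 Ω
  L: Z = jωL = j·1.42e+04·0.05 = 0 + j710 Ω
Step 3 — Series combination: Z_total = R + L = 61.7 + j710 Ω = 712.7∠85.0° Ω.
Step 4 — Power factor: PF = cos(φ) = Re(Z)/|Z| = 61.7/712.676 = 0.08658.
Step 5 — Type: Im(Z) = 710 ⇒ lagging (phase φ = 85.0°).

PF = 0.08658 (lagging, φ = 85.0°)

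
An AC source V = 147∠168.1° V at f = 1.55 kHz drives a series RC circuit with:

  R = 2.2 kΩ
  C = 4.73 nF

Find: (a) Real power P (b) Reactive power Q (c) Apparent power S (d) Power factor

Step 1 — Angular frequency: ω = 2π·f = 2π·1550 = 9739 rad/s.
Step 2 — Component impedances:
  R: Z = R = 2200 Ω
  C: Z = 1/(jωC) = -j/(ω·C) = 0 - j2.171e+04 Ω
Step 3 — Series combination: Z_total = R + C = 2200 - j2.171e+04 Ω = 2.182e+04∠-84.2° Ω.
Step 4 — Source phasor: V = 147∠168.1° V = -143.8 + j30.31 V.
Step 5 — Current: I = V / Z = -0.002047 - j0.006419 A = 0.006737∠-107.7° A.
Step 6 — Complex power: S = V·I* = 0.09985 - j0.9853 VA.
Step 7 — Real power: P = Re(S) = 0.09985 W.
Step 8 — Reactive power: Q = Im(S) = -0.9853 VAR.
Step 9 — Apparent power: |S| = 0.9903 VA.
Step 10 — Power factor: PF = P/|S| = 0.1008 (leading).

(a) P = 0.09985 W  (b) Q = -0.9853 VAR  (c) S = 0.9903 VA  (d) PF = 0.1008 (leading)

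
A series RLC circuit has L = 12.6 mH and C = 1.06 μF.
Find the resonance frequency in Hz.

Step 1 — Resonance condition Im(Z)=0 gives ω₀ = 1/√(LC).
Step 2 — ω₀ = 1/√(0.0126·1.06e-06) = 8653 rad/s.
Step 3 — f₀ = ω₀/(2π) = 1377 Hz.

f₀ = 1377 Hz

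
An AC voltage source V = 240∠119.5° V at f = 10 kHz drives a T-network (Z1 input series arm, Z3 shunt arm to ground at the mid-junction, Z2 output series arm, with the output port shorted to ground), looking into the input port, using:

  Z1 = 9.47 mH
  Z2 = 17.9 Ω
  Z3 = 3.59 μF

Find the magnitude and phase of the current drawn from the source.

Step 1 — Angular frequency: ω = 2π·f = 2π·1e+04 = 6.283e+04 rad/s.
Step 2 — Component impedances:
  Z1: Z = jωL = j·6.283e+04·0.00947 = 0 + j595 Ω
  Z2: Z = R = 17.9 Ω
  Z3: Z = 1/(jωC) = -j/(ω·C) = 0 - j4.433 Ω
Step 3 — With the output port shorted to ground, the output series arm Z2 runs from the junction to ground; the shunt arm Z3 also runs from the junction to ground. They appear in parallel: Z3 || Z2 = 1.035 - j4.177 Ω.
Step 4 — Series with input arm Z1: Z_in = Z1 + (Z3 || Z2) = 1.035 + j590.8 Ω = 590.8∠89.9° Ω.
Step 5 — Source phasor: V = 240∠119.5° V = -118.2 + j208.9 V.
Step 6 — Ohm's law: I = V / Z_total = (-118.2 + j208.9) / (1.035 + j590.8) = 0.3532 + j0.2006 A.
Step 7 — Convert to polar: |I| = 0.4062 A, ∠I = 29.6°.

I = 0.4062∠29.6° A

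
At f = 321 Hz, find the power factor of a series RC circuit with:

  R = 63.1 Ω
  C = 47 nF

Step 1 — Angular frequency: ω = 2π·f = 2π·321 = 2017 rad/s.
Step 2 — Component impedances:
  R: Z = R = 63.1 Ω
  C: Z = 1/(jωC) = -j/(ω·C) = 0 - j1.055e+04 Ω
Step 3 — Series combination: Z_total = R + C = 63.1 - j1.055e+04 Ω = 1.055e+04∠-89.7° Ω.
Step 4 — Power factor: PF = cos(φ) = Re(Z)/|Z| = 63.1/1.055e+04 = 0.005981.
Step 5 — Type: Im(Z) = -1.055e+04 ⇒ leading (phase φ = -89.7°).

PF = 0.005981 (leading, φ = -89.7°)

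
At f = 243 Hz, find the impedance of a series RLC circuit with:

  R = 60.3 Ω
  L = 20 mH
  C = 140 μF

Step 1 — Angular frequency: ω = 2π·f = 2π·243 = 1527 rad/s.
Step 2 — Component impedances:
  R: Z = R = 60.3 Ω
  L: Z = jωL = j·1527·0.02 = 0 + j30.54 Ω
  C: Z = 1/(jωC) = -j/(ω·C) = 0 - j4.678 Ω
Step 3 — Series combination: Z_total = R + L + C = 60.3 + j25.86 Ω = 65.61∠23.2° Ω.

Z = 60.3 + j25.86 Ω = 65.61∠23.2° Ω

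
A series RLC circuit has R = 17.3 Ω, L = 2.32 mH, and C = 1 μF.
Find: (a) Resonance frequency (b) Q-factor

Step 1 — Resonance condition Im(Z)=0 gives ω₀ = 1/√(LC).
Step 2 — ω₀ = 1/√(0.00232·1e-06) = 2.076e+04 rad/s.
Step 3 — f₀ = ω₀/(2π) = 3304 Hz.
Step 4 — Series Q: Q = ω₀L/R = 2.076e+04·0.00232/17.3 = 2.784.

(a) f₀ = 3304 Hz  (b) Q = 2.784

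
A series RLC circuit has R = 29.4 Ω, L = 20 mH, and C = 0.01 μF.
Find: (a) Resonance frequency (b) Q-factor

Step 1 — Resonance condition Im(Z)=0 gives ω₀ = 1/√(LC).
Step 2 — ω₀ = 1/√(0.02·1e-08) = 7.071e+04 rad/s.
Step 3 — f₀ = ω₀/(2π) = 1.125e+04 Hz.
Step 4 — Series Q: Q = ω₀L/R = 7.071e+04·0.02/29.4 = 48.1.

(a) f₀ = 1.125e+04 Hz  (b) Q = 48.1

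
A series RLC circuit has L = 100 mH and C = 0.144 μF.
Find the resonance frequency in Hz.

Step 1 — Resonance condition Im(Z)=0 gives ω₀ = 1/√(LC).
Step 2 — ω₀ = 1/√(0.1·1.44e-07) = 8333 rad/s.
Step 3 — f₀ = ω₀/(2π) = 1326 Hz.

f₀ = 1326 Hz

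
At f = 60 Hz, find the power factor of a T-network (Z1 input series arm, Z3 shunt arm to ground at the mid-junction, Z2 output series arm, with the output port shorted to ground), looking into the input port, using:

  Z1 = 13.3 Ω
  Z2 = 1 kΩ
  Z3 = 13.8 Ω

Step 1 — Angular frequency: ω = 2π·f = 2π·60 = 377 rad/s.
Step 2 — Component impedances:
  Z1: Z = R = 13.3 Ω
  Z2: Z = R = 1000 Ω
  Z3: Z = R = 13.8 Ω
Step 3 — With the output port shorted to ground, the output series arm Z2 runs from the junction to ground; the shunt arm Z3 also runs from the junction to ground. They appear in parallel: Z3 || Z2 = 13.61 Ω.
Step 4 — Series with input arm Z1: Z_in = Z1 + (Z3 || Z2) = 26.91 Ω = 26.91∠0.0° Ω.
Step 5 — Power factor: PF = cos(φ) = Re(Z)/|Z| = 26.91/26.91 = 1.
Step 6 — Type: Im(Z) = 0 ⇒ unity (phase φ = 0.0°).

PF = 1 (unity, φ = 0.0°)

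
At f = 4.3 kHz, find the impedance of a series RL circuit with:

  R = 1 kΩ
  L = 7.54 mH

Step 1 — Angular frequency: ω = 2π·f = 2π·4300 = 2.702e+04 rad/s.
Step 2 — Component impedances:
  R: Z = R = 1000 Ω
  L: Z = jωL = j·2.702e+04·0.00754 = 0 + j203.7 Ω
Step 3 — Series combination: Z_total = R + L = 1000 + j203.7 Ω = 1021∠11.5° Ω.

Z = 1000 + j203.7 Ω = 1021∠11.5° Ω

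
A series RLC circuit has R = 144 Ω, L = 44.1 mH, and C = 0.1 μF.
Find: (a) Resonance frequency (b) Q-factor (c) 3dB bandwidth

Step 1 — Resonance: ω₀ = 1/√(LC) = 1/√(0.0441·1e-07) = 1.506e+04 rad/s.
Step 2 — f₀ = ω₀/(2π) = 2397 Hz.
Step 3 — Series Q: Q = ω₀L/R = 1.506e+04·0.0441/144 = 4.612.
Step 4 — Bandwidth: Δω = ω₀/Q = 3265 rad/s; BW = Δω/(2π) = 519.7 Hz.

(a) f₀ = 2397 Hz  (b) Q = 4.612  (c) BW = 519.7 Hz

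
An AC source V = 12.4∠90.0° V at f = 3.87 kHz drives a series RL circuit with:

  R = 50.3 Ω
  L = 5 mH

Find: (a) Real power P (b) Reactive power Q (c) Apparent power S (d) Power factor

Step 1 — Angular frequency: ω = 2π·f = 2π·3870 = 2.432e+04 rad/s.
Step 2 — Component impedances:
  R: Z = R = 50.3 Ω
  L: Z = jωL = j·2.432e+04·0.005 = 0 + j121.6 Ω
Step 3 — Series combination: Z_total = R + L = 50.3 + j121.6 Ω = 131.6∠67.5° Ω.
Step 4 — Source phasor: V = 12.4∠90.0° V = 0 + j12.4 V.
Step 5 — Current: I = V / Z = 0.08708 + j0.03603 A = 0.09424∠22.5° A.
Step 6 — Complex power: S = V·I* = 0.4468 + j1.08 VA.
Step 7 — Real power: P = Re(S) = 0.4468 W.
Step 8 — Reactive power: Q = Im(S) = 1.08 VAR.
Step 9 — Apparent power: |S| = 1.169 VA.
Step 10 — Power factor: PF = P/|S| = 0.3823 (lagging).

(a) P = 0.4468 W  (b) Q = 1.08 VAR  (c) S = 1.169 VA  (d) PF = 0.3823 (lagging)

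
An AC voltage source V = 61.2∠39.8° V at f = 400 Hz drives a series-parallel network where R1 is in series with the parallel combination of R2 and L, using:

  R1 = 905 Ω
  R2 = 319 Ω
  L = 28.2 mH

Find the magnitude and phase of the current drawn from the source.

Step 1 — Angular frequency: ω = 2π·f = 2π·400 = 2513 rad/s.
Step 2 — Component impedances:
  R1: Z = R = 905 Ω
  R2: Z = R = 319 Ω
  L: Z = jωL = j·2513·0.0282 = 0 + j70.87 Ω
Step 3 — Parallel branch: R2 || L = 1/(1/R2 + 1/L) = 15.01 + j67.54 Ω.
Step 4 — Series with R1: Z_total = R1 + (R2 || L) = 920 + j67.54 Ω = 922.5∠4.2° Ω.
Step 5 — Source phasor: V = 61.2∠39.8° V = 47.02 + j39.17 V.
Step 6 — Ohm's law: I = V / Z_total = (47.02 + j39.17) / (920 + j67.54) = 0.05394 + j0.03862 A.
Step 7 — Convert to polar: |I| = 0.06634 A, ∠I = 35.6°.

I = 0.06634∠35.6° A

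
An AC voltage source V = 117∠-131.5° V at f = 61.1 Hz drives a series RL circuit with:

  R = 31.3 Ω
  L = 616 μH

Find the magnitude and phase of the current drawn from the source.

Step 1 — Angular frequency: ω = 2π·f = 2π·61.1 = 383.9 rad/s.
Step 2 — Component impedances:
  R: Z = R = 31.3 Ω
  L: Z = jωL = j·383.9·0.000616 = 0 + j0.2365 Ω
Step 3 — Series combination: Z_total = R + L = 31.3 + j0.2365 Ω = 31.3∠0.4° Ω.
Step 4 — Source phasor: V = 117∠-131.5° V = -77.53 - j87.63 V.
Step 5 — Ohm's law: I = V / Z_total = (-77.53 - j87.63) / (31.3 + j0.2365) = -2.498 - j2.781 A.
Step 6 — Convert to polar: |I| = 3.738 A, ∠I = -131.9°.

I = 3.738∠-131.9° A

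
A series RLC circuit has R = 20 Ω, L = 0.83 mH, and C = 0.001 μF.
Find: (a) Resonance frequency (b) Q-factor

Step 1 — Resonance condition Im(Z)=0 gives ω₀ = 1/√(LC).
Step 2 — ω₀ = 1/√(0.00083·1e-09) = 1.098e+06 rad/s.
Step 3 — f₀ = ω₀/(2π) = 1.747e+05 Hz.
Step 4 — Series Q: Q = ω₀L/R = 1.098e+06·0.00083/20 = 45.55.

(a) f₀ = 1.747e+05 Hz  (b) Q = 45.55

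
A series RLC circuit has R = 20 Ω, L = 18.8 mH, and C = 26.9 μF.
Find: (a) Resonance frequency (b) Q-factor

Step 1 — Resonance condition Im(Z)=0 gives ω₀ = 1/√(LC).
Step 2 — ω₀ = 1/√(0.0188·2.69e-05) = 1406 rad/s.
Step 3 — f₀ = ω₀/(2π) = 223.8 Hz.
Step 4 — Series Q: Q = ω₀L/R = 1406·0.0188/20 = 1.322.

(a) f₀ = 223.8 Hz  (b) Q = 1.322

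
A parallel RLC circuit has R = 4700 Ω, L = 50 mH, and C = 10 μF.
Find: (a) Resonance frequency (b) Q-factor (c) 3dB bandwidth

Step 1 — Resonance: ω₀ = 1/√(LC) = 1/√(0.05·1e-05) = 1414 rad/s.
Step 2 — f₀ = ω₀/(2π) = 225.1 Hz.
Step 3 — Parallel Q: Q = R/(ω₀L) = 4700/(1414·0.05) = 66.47.
Step 4 — Bandwidth: Δω = ω₀/Q = 21.28 rad/s; BW = Δω/(2π) = 3.386 Hz.

(a) f₀ = 225.1 Hz  (b) Q = 66.47  (c) BW = 3.386 Hz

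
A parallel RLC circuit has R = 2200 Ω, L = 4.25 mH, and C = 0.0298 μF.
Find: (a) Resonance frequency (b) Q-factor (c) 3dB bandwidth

Step 1 — Resonance: ω₀ = 1/√(LC) = 1/√(0.00425·2.98e-08) = 8.886e+04 rad/s.
Step 2 — f₀ = ω₀/(2π) = 1.414e+04 Hz.
Step 3 — Parallel Q: Q = R/(ω₀L) = 2200/(8.886e+04·0.00425) = 5.826.
Step 4 — Bandwidth: Δω = ω₀/Q = 1.525e+04 rad/s; BW = Δω/(2π) = 2428 Hz.

(a) f₀ = 1.414e+04 Hz  (b) Q = 5.826  (c) BW = 2428 Hz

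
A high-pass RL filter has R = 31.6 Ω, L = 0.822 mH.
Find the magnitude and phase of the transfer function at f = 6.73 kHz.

Step 1 — Angular frequency: ω = 2π·6730 = 4.229e+04 rad/s.
Step 2 — Transfer function: H(jω) = jωL/(R + jωL).
Step 3 — Numerator jωL = j·34.76; denominator R + jωL = 31.6 + j34.76.
Step 4 — H = 0.5475 + j0.4977.
Step 5 — Magnitude: |H| = 0.7399 (-2.6 dB); phase: φ = 42.3°.

|H| = 0.7399 (-2.6 dB), φ = 42.3°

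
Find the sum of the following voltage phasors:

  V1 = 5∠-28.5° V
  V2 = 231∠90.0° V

Step 1 — Convert each phasor to rectangular form:
  V1 = 5·(cos(-28.5°) + j·sin(-28.5°)) = 4.394 - j2.386 V
  V2 = 231·(cos(90.0°) + j·sin(90.0°)) = 0 + j231 V
Step 2 — Sum components: V_total = 4.394 + j228.6 V.
Step 3 — Convert to polar: |V_total| = 228.7 V, ∠V_total = 88.9°.

V_total = 228.7∠88.9° V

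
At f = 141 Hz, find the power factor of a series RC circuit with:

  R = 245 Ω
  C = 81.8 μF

Step 1 — Angular frequency: ω = 2π·f = 2π·141 = 885.9 rad/s.
Step 2 — Component impedances:
  R: Z = R = 245 Ω
  C: Z = 1/(jωC) = -j/(ω·C) = 0 - j13.8 Ω
Step 3 — Series combination: Z_total = R + C = 245 - j13.8 Ω = 245.4∠-3.2° Ω.
Step 4 — Power factor: PF = cos(φ) = Re(Z)/|Z| = 245/245.4 = 0.9984.
Step 5 — Type: Im(Z) = -13.8 ⇒ leading (phase φ = -3.2°).

PF = 0.9984 (leading, φ = -3.2°)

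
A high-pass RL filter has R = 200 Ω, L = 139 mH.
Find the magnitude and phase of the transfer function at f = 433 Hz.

Step 1 — Angular frequency: ω = 2π·433 = 2721 rad/s.
Step 2 — Transfer function: H(jω) = jωL/(R + jωL).
Step 3 — Numerator jωL = j·378.2; denominator R + jωL = 200 + j378.2.
Step 4 — H = 0.7814 + j0.4133.
Step 5 — Magnitude: |H| = 0.884 (-1.1 dB); phase: φ = 27.9°.

|H| = 0.884 (-1.1 dB), φ = 27.9°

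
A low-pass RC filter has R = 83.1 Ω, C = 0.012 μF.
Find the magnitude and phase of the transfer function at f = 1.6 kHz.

Step 1 — Angular frequency: ω = 2π·1600 = 1.005e+04 rad/s.
Step 2 — Transfer function: H(jω) = 1/(1 + jωRC).
Step 3 — Denominator: 1 + jωRC = 1 + j·1.005e+04·83.1·1.2e-08 = 1 + j0.01002.
Step 4 — H = 0.9999 - j0.01002.
Step 5 — Magnitude: |H| = 0.9999 (-0.0 dB); phase: φ = -0.6°.

|H| = 0.9999 (-0.0 dB), φ = -0.6°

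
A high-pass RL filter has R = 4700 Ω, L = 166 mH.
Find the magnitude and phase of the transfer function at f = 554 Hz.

Step 1 — Angular frequency: ω = 2π·554 = 3481 rad/s.
Step 2 — Transfer function: H(jω) = jωL/(R + jωL).
Step 3 — Numerator jωL = j·577.8; denominator R + jωL = 4700 + j577.8.
Step 4 — H = 0.01489 + j0.1211.
Step 5 — Magnitude: |H| = 0.122 (-18.3 dB); phase: φ = 83.0°.

|H| = 0.122 (-18.3 dB), φ = 83.0°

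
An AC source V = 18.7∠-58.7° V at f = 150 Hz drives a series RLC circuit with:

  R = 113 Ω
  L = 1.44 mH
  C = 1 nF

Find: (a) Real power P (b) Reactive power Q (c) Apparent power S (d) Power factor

Step 1 — Angular frequency: ω = 2π·f = 2π·150 = 942.5 rad/s.
Step 2 — Component impedances:
  R: Z = R = 113 Ω
  L: Z = jωL = j·942.5·0.00144 = 0 + j1.357 Ω
  C: Z = 1/(jωC) = -j/(ω·C) = 0 - j1.061e+06 Ω
Step 3 — Series combination: Z_total = R + L + C = 113 - j1.061e+06 Ω = 1.061e+06∠-90.0° Ω.
Step 4 — Source phasor: V = 18.7∠-58.7° V = 9.715 - j15.98 V.
Step 5 — Current: I = V / Z = 1.506e-05 + j9.155e-06 A = 1.762e-05∠31.3° A.
Step 6 — Complex power: S = V·I* = 3.51e-08 - j0.0003296 VA.
Step 7 — Real power: P = Re(S) = 3.51e-08 W.
Step 8 — Reactive power: Q = Im(S) = -0.0003296 VAR.
Step 9 — Apparent power: |S| = 0.0003296 VA.
Step 10 — Power factor: PF = P/|S| = 0.0001065 (leading).

(a) P = 3.51e-08 W  (b) Q = -0.0003296 VAR  (c) S = 0.0003296 VA  (d) PF = 0.0001065 (leading)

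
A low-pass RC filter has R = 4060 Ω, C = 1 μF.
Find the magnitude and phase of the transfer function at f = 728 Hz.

Step 1 — Angular frequency: ω = 2π·728 = 4574 rad/s.
Step 2 — Transfer function: H(jω) = 1/(1 + jωRC).
Step 3 — Denominator: 1 + jωRC = 1 + j·4574·4060·1e-06 = 1 + j18.57.
Step 4 — H = 0.002891 - j0.05369.
Step 5 — Magnitude: |H| = 0.05377 (-25.4 dB); phase: φ = -86.9°.

|H| = 0.05377 (-25.4 dB), φ = -86.9°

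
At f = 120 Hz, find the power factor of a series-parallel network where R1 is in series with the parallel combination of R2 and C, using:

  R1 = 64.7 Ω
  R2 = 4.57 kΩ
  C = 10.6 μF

Step 1 — Angular frequency: ω = 2π·f = 2π·120 = 754 rad/s.
Step 2 — Component impedances:
  R1: Z = R = 64.7 Ω
  R2: Z = R = 4570 Ω
  C: Z = 1/(jωC) = -j/(ω·C) = 0 - j125.1 Ω
Step 3 — Parallel branch: R2 || C = 1/(1/R2 + 1/C) = 3.423 - j125 Ω.
Step 4 — Series with R1: Z_total = R1 + (R2 || C) = 68.12 - j125 Ω = 142.4∠-61.4° Ω.
Step 5 — Power factor: PF = cos(φ) = Re(Z)/|Z| = 68.123/142.38 = 0.4785.
Step 6 — Type: Im(Z) = -125 ⇒ leading (phase φ = -61.4°).

PF = 0.4785 (leading, φ = -61.4°)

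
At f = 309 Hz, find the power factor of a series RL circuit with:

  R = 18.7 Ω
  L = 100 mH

Step 1 — Angular frequency: ω = 2π·f = 2π·309 = 1942 rad/s.
Step 2 — Component impedances:
  R: Z = R = 18.7 Ω
  L: Z = jωL = j·1942·0.1 = 0 + j194.2 Ω
Step 3 — Series combination: Z_total = R + L = 18.7 + j194.2 Ω = 195∠84.5° Ω.
Step 4 — Power factor: PF = cos(φ) = Re(Z)/|Z| = 18.7/195.05 = 0.09587.
Step 5 — Type: Im(Z) = 194.2 ⇒ lagging (phase φ = 84.5°).

PF = 0.09587 (lagging, φ = 84.5°)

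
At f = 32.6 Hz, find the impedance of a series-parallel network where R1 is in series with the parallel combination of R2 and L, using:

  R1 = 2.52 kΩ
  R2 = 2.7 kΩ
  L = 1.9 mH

Step 1 — Angular frequency: ω = 2π·f = 2π·32.6 = 204.8 rad/s.
Step 2 — Component impedances:
  R1: Z = R = 2520 Ω
  R2: Z = R = 2700 Ω
  L: Z = jωL = j·204.8·0.0019 = 0 + j0.3892 Ω
Step 3 — Parallel branch: R2 || L = 1/(1/R2 + 1/L) = 5.61e-05 + j0.3892 Ω.
Step 4 — Series with R1: Z_total = R1 + (R2 || L) = 2520 + j0.3892 Ω = 2520∠0.0° Ω.

Z = 2520 + j0.3892 Ω = 2520∠0.0° Ω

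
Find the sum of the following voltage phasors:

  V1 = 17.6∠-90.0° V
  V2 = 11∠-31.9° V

Step 1 — Convert each phasor to rectangular form:
  V1 = 17.6·(cos(-90.0°) + j·sin(-90.0°)) = 0 - j17.6 V
  V2 = 11·(cos(-31.9°) + j·sin(-31.9°)) = 9.339 - j5.813 V
Step 2 — Sum components: V_total = 9.339 - j23.41 V.
Step 3 — Convert to polar: |V_total| = 25.21 V, ∠V_total = -68.3°.

V_total = 25.21∠-68.3° V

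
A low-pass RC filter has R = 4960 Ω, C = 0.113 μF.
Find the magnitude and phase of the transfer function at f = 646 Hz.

Step 1 — Angular frequency: ω = 2π·646 = 4059 rad/s.
Step 2 — Transfer function: H(jω) = 1/(1 + jωRC).
Step 3 — Denominator: 1 + jωRC = 1 + j·4059·4960·1.13e-07 = 1 + j2.275.
Step 4 — H = 0.1619 - j0.3684.
Step 5 — Magnitude: |H| = 0.4024 (-7.9 dB); phase: φ = -66.3°.

|H| = 0.4024 (-7.9 dB), φ = -66.3°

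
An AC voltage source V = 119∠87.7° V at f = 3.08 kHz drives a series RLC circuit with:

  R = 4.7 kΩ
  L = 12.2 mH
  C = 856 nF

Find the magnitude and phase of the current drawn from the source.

Step 1 — Angular frequency: ω = 2π·f = 2π·3080 = 1.935e+04 rad/s.
Step 2 — Component impedances:
  R: Z = R = 4700 Ω
  L: Z = jωL = j·1.935e+04·0.0122 = 0 + j236.1 Ω
  C: Z = 1/(jωC) = -j/(ω·C) = 0 - j60.37 Ω
Step 3 — Series combination: Z_total = R + L + C = 4700 + j175.7 Ω = 4703∠2.1° Ω.
Step 4 — Source phasor: V = 119∠87.7° V = 4.776 + j118.9 V.
Step 5 — Ohm's law: I = V / Z_total = (4.776 + j118.9) / (4700 + j175.7) = 0.001959 + j0.02523 A.
Step 6 — Convert to polar: |I| = 0.0253 A, ∠I = 85.6°.

I = 0.0253∠85.6° A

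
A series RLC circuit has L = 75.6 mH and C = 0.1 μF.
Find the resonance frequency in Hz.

Step 1 — Resonance condition Im(Z)=0 gives ω₀ = 1/√(LC).
Step 2 — ω₀ = 1/√(0.0756·1e-07) = 1.15e+04 rad/s.
Step 3 — f₀ = ω₀/(2π) = 1830 Hz.

f₀ = 1830 Hz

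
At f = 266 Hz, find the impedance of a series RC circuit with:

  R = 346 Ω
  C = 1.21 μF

Step 1 — Angular frequency: ω = 2π·f = 2π·266 = 1671 rad/s.
Step 2 — Component impedances:
  R: Z = R = 346 Ω
  C: Z = 1/(jωC) = -j/(ω·C) = 0 - j494.5 Ω
Step 3 — Series combination: Z_total = R + C = 346 - j494.5 Ω = 603.5∠-55.0° Ω.

Z = 346 - j494.5 Ω = 603.5∠-55.0° Ω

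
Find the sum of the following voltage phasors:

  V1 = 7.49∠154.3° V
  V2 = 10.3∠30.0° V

Step 1 — Convert each phasor to rectangular form:
  V1 = 7.49·(cos(154.3°) + j·sin(154.3°)) = -6.749 + j3.248 V
  V2 = 10.3·(cos(30.0°) + j·sin(30.0°)) = 8.92 + j5.15 V
Step 2 — Sum components: V_total = 2.171 + j8.398 V.
Step 3 — Convert to polar: |V_total| = 8.674 V, ∠V_total = 75.5°.

V_total = 8.674∠75.5° V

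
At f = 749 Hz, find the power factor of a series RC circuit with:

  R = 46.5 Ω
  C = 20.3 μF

Step 1 — Angular frequency: ω = 2π·f = 2π·749 = 4706 rad/s.
Step 2 — Component impedances:
  R: Z = R = 46.5 Ω
  C: Z = 1/(jωC) = -j/(ω·C) = 0 - j10.47 Ω
Step 3 — Series combination: Z_total = R + C = 46.5 - j10.47 Ω = 47.66∠-12.7° Ω.
Step 4 — Power factor: PF = cos(φ) = Re(Z)/|Z| = 46.5/47.664 = 0.9756.
Step 5 — Type: Im(Z) = -10.47 ⇒ leading (phase φ = -12.7°).

PF = 0.9756 (leading, φ = -12.7°)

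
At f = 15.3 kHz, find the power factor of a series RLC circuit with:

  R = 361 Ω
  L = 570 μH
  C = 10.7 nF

Step 1 — Angular frequency: ω = 2π·f = 2π·1.53e+04 = 9.613e+04 rad/s.
Step 2 — Component impedances:
  R: Z = R = 361 Ω
  L: Z = jωL = j·9.613e+04·0.00057 = 0 + j54.8 Ω
  C: Z = 1/(jωC) = -j/(ω·C) = 0 - j972.2 Ω
Step 3 — Series combination: Z_total = R + L + C = 361 - j917.4 Ω = 985.9∠-68.5° Ω.
Step 4 — Power factor: PF = cos(φ) = Re(Z)/|Z| = 361/985.9 = 0.3662.
Step 5 — Type: Im(Z) = -917.4 ⇒ leading (phase φ = -68.5°).

PF = 0.3662 (leading, φ = -68.5°)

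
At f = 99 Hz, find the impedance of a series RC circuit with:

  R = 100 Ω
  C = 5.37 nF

Step 1 — Angular frequency: ω = 2π·f = 2π·99 = 622 rad/s.
Step 2 — Component impedances:
  R: Z = R = 100 Ω
  C: Z = 1/(jωC) = -j/(ω·C) = 0 - j2.994e+05 Ω
Step 3 — Series combination: Z_total = R + C = 100 - j2.994e+05 Ω = 2.994e+05∠-90.0° Ω.

Z = 100 - j2.994e+05 Ω = 2.994e+05∠-90.0° Ω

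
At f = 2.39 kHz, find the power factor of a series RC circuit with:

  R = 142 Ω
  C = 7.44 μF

Step 1 — Angular frequency: ω = 2π·f = 2π·2390 = 1.502e+04 rad/s.
Step 2 — Component impedances:
  R: Z = R = 142 Ω
  C: Z = 1/(jωC) = -j/(ω·C) = 0 - j8.951 Ω
Step 3 — Series combination: Z_total = R + C = 142 - j8.951 Ω = 142.3∠-3.6° Ω.
Step 4 — Power factor: PF = cos(φ) = Re(Z)/|Z| = 142/142.28 = 0.998.
Step 5 — Type: Im(Z) = -8.951 ⇒ leading (phase φ = -3.6°).

PF = 0.998 (leading, φ = -3.6°)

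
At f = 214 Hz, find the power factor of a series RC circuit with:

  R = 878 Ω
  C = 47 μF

Step 1 — Angular frequency: ω = 2π·f = 2π·214 = 1345 rad/s.
Step 2 — Component impedances:
  R: Z = R = 878 Ω
  C: Z = 1/(jωC) = -j/(ω·C) = 0 - j15.82 Ω
Step 3 — Series combination: Z_total = R + C = 878 - j15.82 Ω = 878.1∠-1.0° Ω.
Step 4 — Power factor: PF = cos(φ) = Re(Z)/|Z| = 878/878.14 = 0.9998.
Step 5 — Type: Im(Z) = -15.82 ⇒ leading (phase φ = -1.0°).

PF = 0.9998 (leading, φ = -1.0°)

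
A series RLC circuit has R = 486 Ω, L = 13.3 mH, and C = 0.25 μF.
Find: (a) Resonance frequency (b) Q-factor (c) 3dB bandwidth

Step 1 — Resonance condition Im(Z)=0 gives ω₀ = 1/√(LC).
Step 2 — ω₀ = 1/√(0.0133·2.5e-07) = 1.734e+04 rad/s.
Step 3 — f₀ = ω₀/(2π) = 2760 Hz.
Step 4 — Series Q: Q = ω₀L/R = 1.734e+04·0.0133/486 = 0.4746.
Step 5 — 3dB bandwidth: Δω = ω₀/Q = 3.654e+04 rad/s; BW = Δω/(2π) = 5816 Hz.

(a) f₀ = 2760 Hz  (b) Q = 0.4746  (c) BW = 5816 Hz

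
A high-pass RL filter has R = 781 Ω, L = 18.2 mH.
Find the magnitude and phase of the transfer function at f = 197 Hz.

Step 1 — Angular frequency: ω = 2π·197 = 1238 rad/s.
Step 2 — Transfer function: H(jω) = jωL/(R + jωL).
Step 3 — Numerator jωL = j·22.53; denominator R + jωL = 781 + j22.53.
Step 4 — H = 0.0008313 + j0.02882.
Step 5 — Magnitude: |H| = 0.02883 (-30.8 dB); phase: φ = 88.3°.

|H| = 0.02883 (-30.8 dB), φ = 88.3°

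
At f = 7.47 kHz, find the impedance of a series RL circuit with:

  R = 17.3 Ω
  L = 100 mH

Step 1 — Angular frequency: ω = 2π·f = 2π·7470 = 4.694e+04 rad/s.
Step 2 — Component impedances:
  R: Z = R = 17.3 Ω
  L: Z = jωL = j·4.694e+04·0.1 = 0 + j4694 Ω
Step 3 — Series combination: Z_total = R + L = 17.3 + j4694 Ω = 4694∠89.8° Ω.

Z = 17.3 + j4694 Ω = 4694∠89.8° Ω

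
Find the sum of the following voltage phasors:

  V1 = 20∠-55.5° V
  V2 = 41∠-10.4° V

Step 1 — Convert each phasor to rectangular form:
  V1 = 20·(cos(-55.5°) + j·sin(-55.5°)) = 11.33 - j16.48 V
  V2 = 41·(cos(-10.4°) + j·sin(-10.4°)) = 40.33 - j7.401 V
Step 2 — Sum components: V_total = 51.65 - j23.88 V.
Step 3 — Convert to polar: |V_total| = 56.91 V, ∠V_total = -24.8°.

V_total = 56.91∠-24.8° V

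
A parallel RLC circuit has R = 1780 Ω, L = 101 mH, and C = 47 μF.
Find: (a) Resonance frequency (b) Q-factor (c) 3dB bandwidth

Step 1 — Resonance: ω₀ = 1/√(LC) = 1/√(0.101·4.7e-05) = 459 rad/s.
Step 2 — f₀ = ω₀/(2π) = 73.05 Hz.
Step 3 — Parallel Q: Q = R/(ω₀L) = 1780/(459·0.101) = 38.4.
Step 4 — Bandwidth: Δω = ω₀/Q = 11.95 rad/s; BW = Δω/(2π) = 1.902 Hz.

(a) f₀ = 73.05 Hz  (b) Q = 38.4  (c) BW = 1.902 Hz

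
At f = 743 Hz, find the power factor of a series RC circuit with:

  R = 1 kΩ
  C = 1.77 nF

Step 1 — Angular frequency: ω = 2π·f = 2π·743 = 4668 rad/s.
Step 2 — Component impedances:
  R: Z = R = 1000 Ω
  C: Z = 1/(jωC) = -j/(ω·C) = 0 - j1.21e+05 Ω
Step 3 — Series combination: Z_total = R + C = 1000 - j1.21e+05 Ω = 1.21e+05∠-89.5° Ω.
Step 4 — Power factor: PF = cos(φ) = Re(Z)/|Z| = 1000/1.2102e+05 = 0.008263.
Step 5 — Type: Im(Z) = -1.21e+05 ⇒ leading (phase φ = -89.5°).

PF = 0.008263 (leading, φ = -89.5°)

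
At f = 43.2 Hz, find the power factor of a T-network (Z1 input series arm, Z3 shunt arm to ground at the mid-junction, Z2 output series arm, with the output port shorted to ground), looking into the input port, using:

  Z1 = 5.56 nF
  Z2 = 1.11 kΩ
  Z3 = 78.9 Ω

Step 1 — Angular frequency: ω = 2π·f = 2π·43.2 = 271.4 rad/s.
Step 2 — Component impedances:
  Z1: Z = 1/(jωC) = -j/(ω·C) = 0 - j6.626e+05 Ω
  Z2: Z = R = 1110 Ω
  Z3: Z = R = 78.9 Ω
Step 3 — With the output port shorted to ground, the output series arm Z2 runs from the junction to ground; the shunt arm Z3 also runs from the junction to ground. They appear in parallel: Z3 || Z2 = 73.66 Ω.
Step 4 — Series with input arm Z1: Z_in = Z1 + (Z3 || Z2) = 73.66 - j6.626e+05 Ω = 6.626e+05∠-90.0° Ω.
Step 5 — Power factor: PF = cos(φ) = Re(Z)/|Z| = 73.66/6.626e+05 = 0.0001112.
Step 6 — Type: Im(Z) = -6.626e+05 ⇒ leading (phase φ = -90.0°).

PF = 0.0001112 (leading, φ = -90.0°)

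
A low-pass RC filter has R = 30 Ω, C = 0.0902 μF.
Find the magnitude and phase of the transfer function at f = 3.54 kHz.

Step 1 — Angular frequency: ω = 2π·3540 = 2.224e+04 rad/s.
Step 2 — Transfer function: H(jω) = 1/(1 + jωRC).
Step 3 — Denominator: 1 + jωRC = 1 + j·2.224e+04·30·9.02e-08 = 1 + j0.06019.
Step 4 — H = 0.9964 - j0.05997.
Step 5 — Magnitude: |H| = 0.9982 (-0.0 dB); phase: φ = -3.4°.

|H| = 0.9982 (-0.0 dB), φ = -3.4°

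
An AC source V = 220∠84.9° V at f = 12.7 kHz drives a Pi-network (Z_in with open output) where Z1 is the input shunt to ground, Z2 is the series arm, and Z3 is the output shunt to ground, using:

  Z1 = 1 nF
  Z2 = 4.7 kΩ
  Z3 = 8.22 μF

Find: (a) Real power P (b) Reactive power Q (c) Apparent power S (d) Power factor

Step 1 — Angular frequency: ω = 2π·f = 2π·1.27e+04 = 7.98e+04 rad/s.
Step 2 — Component impedances:
  Z1: Z = 1/(jωC) = -j/(ω·C) = 0 - j1.253e+04 Ω
  Z2: Z = R = 4700 Ω
  Z3: Z = 1/(jωC) = -j/(ω·C) = 0 - j1.525 Ω
Step 3 — With open output, the series arm Z2 and the output shunt Z3 appear in series to ground: Z2 + Z3 = 4700 - j1.525 Ω.
Step 4 — Parallel with input shunt Z1: Z_in = Z1 || (Z2 + Z3) = 4120 - j1546 Ω = 4400∠-20.6° Ω.
Step 5 — Source phasor: V = 220∠84.9° V = 19.56 + j219.1 V.
Step 6 — Current: I = V / Z = -0.01334 + j0.04819 A = 0.05∠105.5° A.
Step 7 — Complex power: S = V·I* = 10.3 - j3.865 VA.
Step 8 — Real power: P = Re(S) = 10.3 W.
Step 9 — Reactive power: Q = Im(S) = -3.865 VAR.
Step 10 — Apparent power: |S| = 11 VA.
Step 11 — Power factor: PF = P/|S| = 0.9362 (leading).

(a) P = 10.3 W  (b) Q = -3.865 VAR  (c) S = 11 VA  (d) PF = 0.9362 (leading)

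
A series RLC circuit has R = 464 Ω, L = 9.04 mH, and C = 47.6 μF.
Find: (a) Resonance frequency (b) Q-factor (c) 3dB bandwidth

Step 1 — Resonance: ω₀ = 1/√(LC) = 1/√(0.00904·4.76e-05) = 1524 rad/s.
Step 2 — f₀ = ω₀/(2π) = 242.6 Hz.
Step 3 — Series Q: Q = ω₀L/R = 1524·0.00904/464 = 0.0297.
Step 4 — Bandwidth: Δω = ω₀/Q = 5.133e+04 rad/s; BW = Δω/(2π) = 8169 Hz.

(a) f₀ = 242.6 Hz  (b) Q = 0.0297  (c) BW = 8169 Hz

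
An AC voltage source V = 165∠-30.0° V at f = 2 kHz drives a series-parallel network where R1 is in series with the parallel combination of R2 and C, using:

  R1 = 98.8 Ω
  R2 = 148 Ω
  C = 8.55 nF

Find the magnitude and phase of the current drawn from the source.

Step 1 — Angular frequency: ω = 2π·f = 2π·2000 = 1.257e+04 rad/s.
Step 2 — Component impedances:
  R1: Z = R = 98.8 Ω
  R2: Z = R = 148 Ω
  C: Z = 1/(jωC) = -j/(ω·C) = 0 - j9307 Ω
Step 3 — Parallel branch: R2 || C = 1/(1/R2 + 1/C) = 148 - j2.353 Ω.
Step 4 — Series with R1: Z_total = R1 + (R2 || C) = 246.8 - j2.353 Ω = 246.8∠-0.5° Ω.
Step 5 — Source phasor: V = 165∠-30.0° V = 142.9 - j82.5 V.
Step 6 — Ohm's law: I = V / Z_total = (142.9 - j82.5) / (246.8 - j2.353) = 0.5822 - j0.3288 A.
Step 7 — Convert to polar: |I| = 0.6686 A, ∠I = -29.5°.

I = 0.6686∠-29.5° A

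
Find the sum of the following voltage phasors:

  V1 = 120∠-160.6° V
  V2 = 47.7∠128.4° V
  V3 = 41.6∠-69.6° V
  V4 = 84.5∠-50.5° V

Step 1 — Convert each phasor to rectangular form:
  V1 = 120·(cos(-160.6°) + j·sin(-160.6°)) = -113.2 - j39.86 V
  V2 = 47.7·(cos(128.4°) + j·sin(128.4°)) = -29.63 + j37.38 V
  V3 = 41.6·(cos(-69.6°) + j·sin(-69.6°)) = 14.5 - j38.99 V
  V4 = 84.5·(cos(-50.5°) + j·sin(-50.5°)) = 53.75 - j65.2 V
Step 2 — Sum components: V_total = -74.57 - j106.7 V.
Step 3 — Convert to polar: |V_total| = 130.1 V, ∠V_total = -125.0°.

V_total = 130.1∠-125.0° V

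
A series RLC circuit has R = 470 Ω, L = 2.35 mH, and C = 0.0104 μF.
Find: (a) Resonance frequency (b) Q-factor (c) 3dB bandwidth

Step 1 — Resonance: ω₀ = 1/√(LC) = 1/√(0.00235·1.04e-08) = 2.023e+05 rad/s.
Step 2 — f₀ = ω₀/(2π) = 3.219e+04 Hz.
Step 3 — Series Q: Q = ω₀L/R = 2.023e+05·0.00235/470 = 1.011.
Step 4 — Bandwidth: Δω = ω₀/Q = 2e+05 rad/s; BW = Δω/(2π) = 3.183e+04 Hz.

(a) f₀ = 3.219e+04 Hz  (b) Q = 1.011  (c) BW = 3.183e+04 Hz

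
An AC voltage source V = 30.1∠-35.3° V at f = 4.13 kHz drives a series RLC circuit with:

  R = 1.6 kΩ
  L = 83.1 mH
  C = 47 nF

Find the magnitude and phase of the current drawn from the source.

Step 1 — Angular frequency: ω = 2π·f = 2π·4130 = 2.595e+04 rad/s.
Step 2 — Component impedances:
  R: Z = R = 1600 Ω
  L: Z = jωL = j·2.595e+04·0.0831 = 0 + j2156 Ω
  C: Z = 1/(jωC) = -j/(ω·C) = 0 - j819.9 Ω
Step 3 — Series combination: Z_total = R + L + C = 1600 + j1336 Ω = 2085∠39.9° Ω.
Step 4 — Source phasor: V = 30.1∠-35.3° V = 24.57 - j17.39 V.
Step 5 — Ohm's law: I = V / Z_total = (24.57 - j17.39) / (1600 + j1336) = 0.003695 - j0.01396 A.
Step 6 — Convert to polar: |I| = 0.01444 A, ∠I = -75.2°.

I = 0.01444∠-75.2° A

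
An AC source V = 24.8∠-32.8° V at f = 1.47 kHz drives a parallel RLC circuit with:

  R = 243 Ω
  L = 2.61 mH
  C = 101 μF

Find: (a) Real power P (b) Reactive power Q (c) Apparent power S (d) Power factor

Step 1 — Angular frequency: ω = 2π·f = 2π·1470 = 9236 rad/s.
Step 2 — Component impedances:
  R: Z = R = 243 Ω
  L: Z = jωL = j·9236·0.00261 = 0 + j24.11 Ω
  C: Z = 1/(jωC) = -j/(ω·C) = 0 - j1.072 Ω
Step 3 — Parallel combination: 1/Z_total = 1/R + 1/L + 1/C; Z_total = 0.005179 - j1.122 Ω = 1.122∠-89.7° Ω.
Step 4 — Source phasor: V = 24.8∠-32.8° V = 20.85 - j13.43 V.
Step 5 — Current: I = V / Z = 12.06 + j18.53 A = 22.11∠56.9° A.
Step 6 — Complex power: S = V·I* = 2.531 - j548.2 VA.
Step 7 — Real power: P = Re(S) = 2.531 W.
Step 8 — Reactive power: Q = Im(S) = -548.2 VAR.
Step 9 — Apparent power: |S| = 548.2 VA.
Step 10 — Power factor: PF = P/|S| = 0.004617 (leading).

(a) P = 2.531 W  (b) Q = -548.2 VAR  (c) S = 548.2 VA  (d) PF = 0.004617 (leading)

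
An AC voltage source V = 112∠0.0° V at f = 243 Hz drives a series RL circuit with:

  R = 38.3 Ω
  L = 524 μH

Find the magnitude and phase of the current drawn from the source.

Step 1 — Angular frequency: ω = 2π·f = 2π·243 = 1527 rad/s.
Step 2 — Component impedances:
  R: Z = R = 38.3 Ω
  L: Z = jωL = j·1527·0.000524 = 0 + j0.8001 Ω
Step 3 — Series combination: Z_total = R + L = 38.3 + j0.8001 Ω = 38.31∠1.2° Ω.
Step 4 — Source phasor: V = 112∠0.0° V = 112 V.
Step 5 — Ohm's law: I = V / Z_total = (112) / (38.3 + j0.8001) = 2.923 - j0.06106 A.
Step 6 — Convert to polar: |I| = 2.924 A, ∠I = -1.2°.

I = 2.924∠-1.2° A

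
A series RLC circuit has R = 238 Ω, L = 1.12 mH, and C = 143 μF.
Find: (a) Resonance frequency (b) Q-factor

Step 1 — Resonance condition Im(Z)=0 gives ω₀ = 1/√(LC).
Step 2 — ω₀ = 1/√(0.00112·0.000143) = 2499 rad/s.
Step 3 — f₀ = ω₀/(2π) = 397.7 Hz.
Step 4 — Series Q: Q = ω₀L/R = 2499·0.00112/238 = 0.01176.

(a) f₀ = 397.7 Hz  (b) Q = 0.01176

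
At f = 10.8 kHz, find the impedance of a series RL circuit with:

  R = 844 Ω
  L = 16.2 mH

Step 1 — Angular frequency: ω = 2π·f = 2π·1.08e+04 = 6.786e+04 rad/s.
Step 2 — Component impedances:
  R: Z = R = 844 Ω
  L: Z = jωL = j·6.786e+04·0.0162 = 0 + j1099 Ω
Step 3 — Series combination: Z_total = R + L = 844 + j1099 Ω = 1386∠52.5° Ω.

Z = 844 + j1099 Ω = 1386∠52.5° Ω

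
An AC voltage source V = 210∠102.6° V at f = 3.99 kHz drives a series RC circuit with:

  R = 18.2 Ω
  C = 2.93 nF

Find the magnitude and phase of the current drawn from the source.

Step 1 — Angular frequency: ω = 2π·f = 2π·3990 = 2.507e+04 rad/s.
Step 2 — Component impedances:
  R: Z = R = 18.2 Ω
  C: Z = 1/(jωC) = -j/(ω·C) = 0 - j1.361e+04 Ω
Step 3 — Series combination: Z_total = R + C = 18.2 - j1.361e+04 Ω = 1.361e+04∠-89.9° Ω.
Step 4 — Source phasor: V = 210∠102.6° V = -45.81 + j204.9 V.
Step 5 — Ohm's law: I = V / Z_total = (-45.81 + j204.9) / (18.2 - j1.361e+04) = -0.01506 - j0.003345 A.
Step 6 — Convert to polar: |I| = 0.01543 A, ∠I = -167.5°.

I = 0.01543∠-167.5° A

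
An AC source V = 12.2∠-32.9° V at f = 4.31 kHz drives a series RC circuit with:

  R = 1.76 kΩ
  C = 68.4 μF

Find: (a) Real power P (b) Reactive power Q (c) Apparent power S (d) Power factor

Step 1 — Angular frequency: ω = 2π·f = 2π·4310 = 2.708e+04 rad/s.
Step 2 — Component impedances:
  R: Z = R = 1760 Ω
  C: Z = 1/(jωC) = -j/(ω·C) = 0 - j0.5399 Ω
Step 3 — Series combination: Z_total = R + C = 1760 - j0.5399 Ω = 1760∠-0.0° Ω.
Step 4 — Source phasor: V = 12.2∠-32.9° V = 10.24 - j6.627 V.
Step 5 — Current: I = V / Z = 0.005821 - j0.003763 A = 0.006932∠-32.9° A.
Step 6 — Complex power: S = V·I* = 0.08457 - j2.594e-05 VA.
Step 7 — Real power: P = Re(S) = 0.08457 W.
Step 8 — Reactive power: Q = Im(S) = -2.594e-05 VAR.
Step 9 — Apparent power: |S| = 0.08457 VA.
Step 10 — Power factor: PF = P/|S| = 1 (leading).

(a) P = 0.08457 W  (b) Q = -2.594e-05 VAR  (c) S = 0.08457 VA  (d) PF = 1 (leading)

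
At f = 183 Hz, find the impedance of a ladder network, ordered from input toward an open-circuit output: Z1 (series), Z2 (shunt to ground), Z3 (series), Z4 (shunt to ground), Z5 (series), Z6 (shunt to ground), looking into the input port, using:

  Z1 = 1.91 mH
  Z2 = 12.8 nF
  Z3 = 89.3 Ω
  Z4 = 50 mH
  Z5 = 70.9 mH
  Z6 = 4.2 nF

Step 1 — Angular frequency: ω = 2π·f = 2π·183 = 1150 rad/s.
Step 2 — Component impedances:
  Z1: Z = jωL = j·1150·0.00191 = 0 + j2.196 Ω
  Z2: Z = 1/(jωC) = -j/(ω·C) = 0 - j6.795e+04 Ω
  Z3: Z = R = 89.3 Ω
  Z4: Z = jωL = j·1150·0.05 = 0 + j57.49 Ω
  Z5: Z = jωL = j·1150·0.0709 = 0 + j81.52 Ω
  Z6: Z = 1/(jωC) = -j/(ω·C) = 0 - j2.071e+05 Ω
Step 3 — Ladder network (open output): work backward from the far end, alternating series and parallel combinations. Z_in = 89.45 + j59.63 Ω = 107.5∠33.7° Ω.

Z = 89.45 + j59.63 Ω = 107.5∠33.7° Ω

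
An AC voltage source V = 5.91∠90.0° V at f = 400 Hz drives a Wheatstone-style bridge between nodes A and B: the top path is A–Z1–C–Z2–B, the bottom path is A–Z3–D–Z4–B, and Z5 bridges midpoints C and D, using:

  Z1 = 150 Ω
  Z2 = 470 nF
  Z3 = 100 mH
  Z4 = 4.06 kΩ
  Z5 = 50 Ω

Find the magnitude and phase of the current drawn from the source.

Step 1 — Angular frequency: ω = 2π·f = 2π·400 = 2513 rad/s.
Step 2 — Component impedances:
  Z1: Z = R = 150 Ω
  Z2: Z = 1/(jωC) = -j/(ω·C) = 0 - j846.6 Ω
  Z3: Z = jωL = j·2513·0.1 = 0 + j251.3 Ω
  Z4: Z = R = 4060 Ω
  Z5: Z = R = 50 Ω
Step 3 — Bridge requires nodal analysis (the Z5 bridge couples midpoints C and D, so the two paths cannot be reduced to a simple series/parallel combination). Setting node B to ground and injecting 1 A at node A, the 3-node admittance system at A, C, D solves to V_A = Z_AB = 280 - j750.1 Ω = 800.6∠-69.5° Ω.
Step 4 — Source phasor: V = 5.91∠90.0° V = 0 + j5.91 V.
Step 5 — Ohm's law: I = V / Z_total = (0 + j5.91) / (280 - j750.1) = -0.006916 + j0.002581 A.
Step 6 — Convert to polar: |I| = 0.007382 A, ∠I = 159.5°.

I = 0.007382∠159.5° A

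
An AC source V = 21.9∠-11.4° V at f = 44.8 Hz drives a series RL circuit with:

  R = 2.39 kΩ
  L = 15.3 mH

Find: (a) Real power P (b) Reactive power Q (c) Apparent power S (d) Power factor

Step 1 — Angular frequency: ω = 2π·f = 2π·44.8 = 281.5 rad/s.
Step 2 — Component impedances:
  R: Z = R = 2390 Ω
  L: Z = jωL = j·281.5·0.0153 = 0 + j4.307 Ω
Step 3 — Series combination: Z_total = R + L = 2390 + j4.307 Ω = 2390∠0.1° Ω.
Step 4 — Source phasor: V = 21.9∠-11.4° V = 21.47 - j4.329 V.
Step 5 — Current: I = V / Z = 0.008979 - j0.001827 A = 0.009163∠-11.5° A.
Step 6 — Complex power: S = V·I* = 0.2007 + j0.0003616 VA.
Step 7 — Real power: P = Re(S) = 0.2007 W.
Step 8 — Reactive power: Q = Im(S) = 0.0003616 VAR.
Step 9 — Apparent power: |S| = 0.2007 VA.
Step 10 — Power factor: PF = P/|S| = 1 (lagging).

(a) P = 0.2007 W  (b) Q = 0.0003616 VAR  (c) S = 0.2007 VA  (d) PF = 1 (lagging)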